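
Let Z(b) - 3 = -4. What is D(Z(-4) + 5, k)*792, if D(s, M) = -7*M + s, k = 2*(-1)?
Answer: 14256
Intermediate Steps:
Z(b) = -1 (Z(b) = 3 - 4 = -1)
k = -2
D(s, M) = s - 7*M
D(Z(-4) + 5, k)*792 = ((-1 + 5) - 7*(-2))*792 = (4 + 14)*792 = 18*792 = 14256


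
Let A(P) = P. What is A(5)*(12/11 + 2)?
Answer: 170/11 ≈ 15.455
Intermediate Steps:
A(5)*(12/11 + 2) = 5*(12/11 + 2) = 5*(34/11) = 170/11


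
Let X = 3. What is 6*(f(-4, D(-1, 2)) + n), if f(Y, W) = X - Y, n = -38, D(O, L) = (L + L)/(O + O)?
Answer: -186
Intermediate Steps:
D(O, L) = L/O (D(O, L) = (2*L)/((2*O)) = (2*L)*(1/(2*O)) = L/O)
f(Y, W) = 3 - Y
6*(f(-4, D(-1, 2)) + n) = 6*((3 - 1*(-4)) - 38) = 6*((3 + 4) - 38) = 6*(7 - 38) = 6*(-31) = -186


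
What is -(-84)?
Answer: 84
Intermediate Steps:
-(-84) = -14*(-6) = 84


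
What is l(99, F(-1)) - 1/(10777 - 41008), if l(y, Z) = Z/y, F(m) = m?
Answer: -372/36949 ≈ -0.010068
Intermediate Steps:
l(99, F(-1)) - 1/(10777 - 41008) = -1/99 - 1/(10777 - 41008) = -1*1/99 - 1/(-30231) = -1/99 - 1*(-1/30231) = -1/99 + 1/30231 = -372/36949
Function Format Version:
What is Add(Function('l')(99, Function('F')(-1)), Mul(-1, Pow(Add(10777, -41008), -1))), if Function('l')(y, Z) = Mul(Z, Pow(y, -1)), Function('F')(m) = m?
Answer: Rational(-372, 36949) ≈ -0.010068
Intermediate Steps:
Add(Function('l')(99, Function('F')(-1)), Mul(-1, Pow(Add(10777, -41008), -1))) = Add(Mul(-1, Pow(99, -1)), Mul(-1, Pow(Add(10777, -41008), -1))) = Add(Mul(-1, Rational(1, 99)), Mul(-1, Pow(-30231, -1))) = Add(Rational(-1, 99), Mul(-1, Rational(-1, 30231))) = Add(Rational(-1, 99), Rational(1, 30231)) = Rational(-372, 36949)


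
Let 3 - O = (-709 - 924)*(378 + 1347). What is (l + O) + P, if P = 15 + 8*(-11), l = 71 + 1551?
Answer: 2818477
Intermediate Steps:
O = 2816928 (O = 3 - (-709 - 924)*(378 + 1347) = 3 - (-1633)*1725 = 3 - 1*(-2816925) = 3 + 2816925 = 2816928)
l = 1622
P = -73 (P = 15 - 88 = -73)
(l + O) + P = (1622 + 2816928) - 73 = 2818550 - 73 = 2818477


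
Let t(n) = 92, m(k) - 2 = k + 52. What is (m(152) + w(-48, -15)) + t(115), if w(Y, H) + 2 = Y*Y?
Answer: 2600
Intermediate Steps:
m(k) = 54 + k (m(k) = 2 + (k + 52) = 2 + (52 + k) = 54 + k)
w(Y, H) = -2 + Y² (w(Y, H) = -2 + Y*Y = -2 + Y²)
(m(152) + w(-48, -15)) + t(115) = ((54 + 152) + (-2 + (-48)²)) + 92 = (206 + (-2 + 2304)) + 92 = (206 + 2302) + 92 = 2508 + 92 = 2600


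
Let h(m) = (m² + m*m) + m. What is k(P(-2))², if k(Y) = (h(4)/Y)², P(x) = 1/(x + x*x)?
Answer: 26873856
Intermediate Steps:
h(m) = m + 2*m² (h(m) = (m² + m²) + m = 2*m² + m = m + 2*m²)
P(x) = 1/(x + x²)
k(Y) = 1296/Y² (k(Y) = ((4*(1 + 2*4))/Y)² = ((4*(1 + 8))/Y)² = ((4*9)/Y)² = (36/Y)² = 1296/Y²)
k(P(-2))² = (1296/(1/((-2)*(1 - 2)))²)² = (1296/(-½/(-1))²)² = (1296/(-½*(-1))²)² = (1296/2⁻²)² = (1296*4)² = 5184² = 26873856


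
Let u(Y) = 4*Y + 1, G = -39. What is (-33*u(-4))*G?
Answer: -19305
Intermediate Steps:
u(Y) = 1 + 4*Y
(-33*u(-4))*G = -33*(1 + 4*(-4))*(-39) = -33*(1 - 16)*(-39) = -33*(-15)*(-39) = 495*(-39) = -19305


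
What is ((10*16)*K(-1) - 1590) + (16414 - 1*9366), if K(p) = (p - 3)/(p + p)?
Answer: 5778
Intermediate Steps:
K(p) = (-3 + p)/(2*p) (K(p) = (-3 + p)/((2*p)) = (-3 + p)*(1/(2*p)) = (-3 + p)/(2*p))
((10*16)*K(-1) - 1590) + (16414 - 1*9366) = ((10*16)*((½)*(-3 - 1)/(-1)) - 1590) + (16414 - 1*9366) = (160*((½)*(-1)*(-4)) - 1590) + (16414 - 9366) = (160*2 - 1590) + 7048 = (320 - 1590) + 7048 = -1270 + 7048 = 5778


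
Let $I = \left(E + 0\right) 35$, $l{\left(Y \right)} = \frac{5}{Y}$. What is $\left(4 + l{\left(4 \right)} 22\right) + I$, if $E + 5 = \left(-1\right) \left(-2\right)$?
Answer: $- \frac{147}{2} \approx -73.5$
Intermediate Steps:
$E = -3$ ($E = -5 - -2 = -5 + 2 = -3$)
$I = -105$ ($I = \left(-3 + 0\right) 35 = \left(-3\right) 35 = -105$)
$\left(4 + l{\left(4 \right)} 22\right) + I = \left(4 + \frac{5}{4} \cdot 22\right) - 105 = \left(4 + \frac{55}{2}\right) - 105 = \frac{63}{2} - 105 = - \frac{147}{2}$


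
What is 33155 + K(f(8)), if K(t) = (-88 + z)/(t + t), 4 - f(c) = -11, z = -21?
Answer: 994541/30 ≈ 33151.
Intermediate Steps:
f(c) = 15 (f(c) = 4 - 1*(-11) = 4 + 11 = 15)
K(t) = -109/(2*t) (K(t) = (-88 - 21)/(t + t) = -109*1/(2*t) = -109/(2*t))
33155 + K(f(8)) = 33155 - 109/2/15 = 33155 - 109/2*1/15 = 33155 - 109/30 = 994541/30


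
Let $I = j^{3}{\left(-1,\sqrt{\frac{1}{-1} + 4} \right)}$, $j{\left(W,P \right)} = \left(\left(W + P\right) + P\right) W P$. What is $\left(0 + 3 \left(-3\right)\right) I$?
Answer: $2430 - 999 \sqrt{3} \approx 699.68$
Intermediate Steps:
$j{\left(W,P \right)} = P W \left(W + 2 P\right)$ ($j{\left(W,P \right)} = \left(\left(P + W\right) + P\right) P W = \left(W + 2 P\right) P W = P W \left(W + 2 P\right)$)
$I = - 3 \sqrt{3} \left(-1 + 2 \sqrt{3}\right)^{3}$ ($I = \left(\sqrt{\frac{1}{-1} + 4} \left(-1\right) \left(-1 + 2 \sqrt{\frac{1}{-1} + 4}\right)\right)^{3} = \left(\sqrt{-1 + 4} \left(-1\right) \left(-1 + 2 \sqrt{-1 + 4}\right)\right)^{3} = \left(\sqrt{3} \left(-1\right) \left(-1 + 2 \sqrt{3}\right)\right)^{3} = \left(- \sqrt{3} \left(-1 + 2 \sqrt{3}\right)\right)^{3} = - 3 \sqrt{3} \left(-1 + 2 \sqrt{3}\right)^{3} \approx -77.742$)
$\left(0 + 3 \left(-3\right)\right) I = \left(0 + 3 \left(-3\right)\right) \left(-270 + 111 \sqrt{3}\right) = \left(0 - 9\right) \left(-270 + 111 \sqrt{3}\right) = - 9 \left(-270 + 111 \sqrt{3}\right) = 2430 - 999 \sqrt{3}$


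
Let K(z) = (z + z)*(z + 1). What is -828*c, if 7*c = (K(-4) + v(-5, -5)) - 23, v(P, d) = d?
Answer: 3312/7 ≈ 473.14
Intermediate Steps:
K(z) = 2*z*(1 + z) (K(z) = (2*z)*(1 + z) = 2*z*(1 + z))
c = -4/7 (c = ((2*(-4)*(1 - 4) - 5) - 23)/7 = ((2*(-4)*(-3) - 5) - 23)/7 = ((24 - 5) - 23)/7 = (19 - 23)/7 = (⅐)*(-4) = -4/7 ≈ -0.57143)
-828*c = -828*(-4/7) = 3312/7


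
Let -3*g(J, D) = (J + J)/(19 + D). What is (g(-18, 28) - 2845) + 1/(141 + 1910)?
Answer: -274224806/96397 ≈ -2844.7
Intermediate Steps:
g(J, D) = -2*J/(3*(19 + D)) (g(J, D) = -(J + J)/(3*(19 + D)) = -2*J/(3*(19 + D)))
(g(-18, 28) - 2845) + 1/(141 + 1910) = (-2*(-18)/(57 + 3*28) - 2845) + 1/(141 + 1910) = (-2*(-18)/(57 + 84) - 2845) + 1/2051 = (-2*(-18)/141 - 2845) + 1/2051 = (-2*(-18)*1/141 - 2845) + 1/2051 = (12/47 - 2845) + 1/2051 = -133703/47 + 1/2051 = -274224806/96397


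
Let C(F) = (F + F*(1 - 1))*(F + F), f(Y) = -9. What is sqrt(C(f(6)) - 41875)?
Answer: I*sqrt(41713) ≈ 204.24*I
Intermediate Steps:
C(F) = 2*F**2 (C(F) = (F + F*0)*(2*F) = (F + 0)*(2*F) = F*(2*F) = 2*F**2)
sqrt(C(f(6)) - 41875) = sqrt(2*(-9)**2 - 41875) = sqrt(2*81 - 41875) = sqrt(162 - 41875) = sqrt(-41713) = I*sqrt(41713)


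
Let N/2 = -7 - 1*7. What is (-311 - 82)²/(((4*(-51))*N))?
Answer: 51483/1904 ≈ 27.039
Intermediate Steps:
N = -28 (N = 2*(-7 - 1*7) = 2*(-7 - 7) = 2*(-14) = -28)
(-311 - 82)²/(((4*(-51))*N)) = (-311 - 82)²/(((4*(-51))*(-28))) = (-393)²/((-204*(-28))) = 154449/5712 = 154449*(1/5712) = 51483/1904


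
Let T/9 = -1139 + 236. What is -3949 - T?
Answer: 4178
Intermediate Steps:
T = -8127 (T = 9*(-1139 + 236) = 9*(-903) = -8127)
-3949 - T = -3949 - 1*(-8127) = -3949 + 8127 = 4178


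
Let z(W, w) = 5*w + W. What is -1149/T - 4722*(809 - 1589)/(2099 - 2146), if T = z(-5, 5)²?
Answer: -1473318003/18800 ≈ -78368.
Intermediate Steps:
z(W, w) = W + 5*w
T = 400 (T = (-5 + 5*5)² = (-5 + 25)² = 20² = 400)
-1149/T - 4722*(809 - 1589)/(2099 - 2146) = -1149/400 - 4722*(809 - 1589)/(2099 - 2146) = -1149*1/400 - 4722/((-47/(-780))) = -1149/400 - 4722/((-47*(-1/780))) = -1149/400 - 4722/47/780 = -1149/400 - 4722*780/47 = -1149/400 - 3683160/47 = -1473318003/18800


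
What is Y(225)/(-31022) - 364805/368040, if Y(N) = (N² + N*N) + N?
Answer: -4866383971/1141733688 ≈ -4.2623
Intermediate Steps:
Y(N) = N + 2*N² (Y(N) = (N² + N²) + N = 2*N² + N = N + 2*N²)
Y(225)/(-31022) - 364805/368040 = (225*(1 + 2*225))/(-31022) - 364805/368040 = (225*(1 + 450))*(-1/31022) - 364805*1/368040 = (225*451)*(-1/31022) - 72961/73608 = 101475*(-1/31022) - 72961/73608 = -101475/31022 - 72961/73608 = -4866383971/1141733688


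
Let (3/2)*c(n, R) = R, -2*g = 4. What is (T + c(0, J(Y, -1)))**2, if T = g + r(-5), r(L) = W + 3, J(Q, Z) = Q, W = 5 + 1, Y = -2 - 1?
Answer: 25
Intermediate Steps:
Y = -3
g = -2 (g = -1/2*4 = -2)
W = 6
r(L) = 9 (r(L) = 6 + 3 = 9)
c(n, R) = 2*R/3
T = 7 (T = -2 + 9 = 7)
(T + c(0, J(Y, -1)))**2 = (7 + (2/3)*(-3))**2 = (7 - 2)**2 = 5**2 = 25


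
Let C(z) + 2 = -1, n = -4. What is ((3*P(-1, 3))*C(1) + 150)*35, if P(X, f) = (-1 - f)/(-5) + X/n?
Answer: 19677/4 ≈ 4919.3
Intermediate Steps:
C(z) = -3 (C(z) = -2 - 1 = -3)
P(X, f) = 1/5 - X/4 + f/5 (P(X, f) = (-1 - f)/(-5) + X/(-4) = (-1 - f)*(-1/5) + X*(-1/4) = (1/5 + f/5) - X/4 = 1/5 - X/4 + f/5)
((3*P(-1, 3))*C(1) + 150)*35 = ((3*(1/5 - 1/4*(-1) + (1/5)*3))*(-3) + 150)*35 = ((3*(1/5 + 1/4 + 3/5))*(-3) + 150)*35 = ((3*(21/20))*(-3) + 150)*35 = ((63/20)*(-3) + 150)*35 = (-189/20 + 150)*35 = (2811/20)*35 = 19677/4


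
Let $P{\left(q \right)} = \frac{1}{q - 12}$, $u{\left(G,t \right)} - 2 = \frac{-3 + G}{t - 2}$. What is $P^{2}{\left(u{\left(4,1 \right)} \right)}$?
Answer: $\frac{1}{121} \approx 0.0082645$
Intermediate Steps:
$u{\left(G,t \right)} = 2 + \frac{-3 + G}{-2 + t}$ ($u{\left(G,t \right)} = 2 + \frac{-3 + G}{t - 2} = 2 + \frac{-3 + G}{-2 + t}$)
$P{\left(q \right)} = \frac{1}{-12 + q}$
$P^{2}{\left(u{\left(4,1 \right)} \right)} = \left(\frac{1}{-12 + \frac{-7 + 4 + 2 \cdot 1}{-2 + 1}}\right)^{2} = \left(\frac{1}{-12 + \frac{-7 + 4 + 2}{-1}}\right)^{2} = \left(\frac{1}{-12 - -1}\right)^{2} = \left(\frac{1}{-12 + 1}\right)^{2} = \left(\frac{1}{-11}\right)^{2} = \left(- \frac{1}{11}\right)^{2} = \frac{1}{121}$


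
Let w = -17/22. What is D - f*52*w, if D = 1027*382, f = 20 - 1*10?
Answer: 4319874/11 ≈ 3.9272e+5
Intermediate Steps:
w = -17/22 (w = -17*1/22 = -17/22 ≈ -0.77273)
f = 10 (f = 20 - 10 = 10)
D = 392314
D - f*52*w = 392314 - 10*52*(-17)/22 = 392314 - 520*(-17)/22 = 392314 - 1*(-4420/11) = 392314 + 4420/11 = 4319874/11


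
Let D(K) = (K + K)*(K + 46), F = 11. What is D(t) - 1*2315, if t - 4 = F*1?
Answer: -485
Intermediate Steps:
t = 15 (t = 4 + 11*1 = 4 + 11 = 15)
D(K) = 2*K*(46 + K) (D(K) = (2*K)*(46 + K) = 2*K*(46 + K))
D(t) - 1*2315 = 2*15*(46 + 15) - 1*2315 = 2*15*61 - 2315 = 1830 - 2315 = -485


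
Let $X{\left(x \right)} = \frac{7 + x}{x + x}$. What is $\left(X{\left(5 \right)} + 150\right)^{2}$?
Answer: $\frac{571536}{25} \approx 22861.0$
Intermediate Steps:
$X{\left(x \right)} = \frac{7 + x}{2 x}$
$\left(X{\left(5 \right)} + 150\right)^{2} = \left(\frac{7 + 5}{2 \cdot 5} + 150\right)^{2} = \left(\frac{1}{2} \cdot \frac{1}{5} \cdot 12 + 150\right)^{2} = \left(\frac{6}{5} + 150\right)^{2} = \left(\frac{756}{5}\right)^{2} = \frac{571536}{25}$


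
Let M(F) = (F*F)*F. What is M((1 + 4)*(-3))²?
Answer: 11390625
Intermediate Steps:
M(F) = F³ (M(F) = F²*F = F³)
M((1 + 4)*(-3))² = (((1 + 4)*(-3))³)² = ((5*(-3))³)² = ((-15)³)² = (-3375)² = 11390625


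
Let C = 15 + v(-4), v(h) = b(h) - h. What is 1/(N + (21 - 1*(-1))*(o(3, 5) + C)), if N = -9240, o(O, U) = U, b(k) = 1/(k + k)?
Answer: -4/34859 ≈ -0.00011475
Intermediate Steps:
b(k) = 1/(2*k)
v(h) = 1/(2*h) - h
C = 151/8 (C = 15 + ((½)/(-4) - 1*(-4)) = 15 + ((½)*(-¼) + 4) = 15 + (-⅛ + 4) = 15 + 31/8 = 151/8 ≈ 18.875)
1/(N + (21 - 1*(-1))*(o(3, 5) + C)) = 1/(-9240 + (21 - 1*(-1))*(5 + 151/8)) = 1/(-9240 + (21 + 1)*(191/8)) = 1/(-9240 + 22*(191/8)) = 1/(-9240 + 2101/4) = 1/(-34859/4) = -4/34859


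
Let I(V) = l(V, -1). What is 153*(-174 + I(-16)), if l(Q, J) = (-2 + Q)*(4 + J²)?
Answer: -40392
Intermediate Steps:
I(V) = -10 + 5*V (I(V) = -8 - 2*(-1)² + 4*V + V*(-1)² = -8 - 2*1 + 4*V + V*1 = -8 - 2 + 4*V + V = -10 + 5*V)
153*(-174 + I(-16)) = 153*(-174 + (-10 + 5*(-16))) = 153*(-174 + (-10 - 80)) = 153*(-174 - 90) = 153*(-264) = -40392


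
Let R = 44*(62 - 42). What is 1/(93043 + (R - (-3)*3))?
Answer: 1/93932 ≈ 1.0646e-5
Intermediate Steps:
R = 880 (R = 44*20 = 880)
1/(93043 + (R - (-3)*3)) = 1/(93043 + (880 - (-3)*3)) = 1/(93043 + (880 - 1*(-9))) = 1/(93043 + (880 + 9)) = 1/(93043 + 889) = 1/93932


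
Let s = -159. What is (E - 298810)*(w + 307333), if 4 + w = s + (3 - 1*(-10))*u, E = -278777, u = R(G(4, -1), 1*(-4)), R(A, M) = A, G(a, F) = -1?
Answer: -177409890159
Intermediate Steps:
u = -1
w = -176 (w = -4 + (-159 + (3 - 1*(-10))*(-1)) = -4 + (-159 + (3 + 10)*(-1)) = -4 + (-159 + 13*(-1)) = -4 + (-159 - 13) = -4 - 172 = -176)
(E - 298810)*(w + 307333) = (-278777 - 298810)*(-176 + 307333) = -577587*307157 = -177409890159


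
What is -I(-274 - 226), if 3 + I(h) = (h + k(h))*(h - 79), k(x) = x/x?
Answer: -288918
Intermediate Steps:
k(x) = 1
I(h) = -3 + (1 + h)*(-79 + h) (I(h) = -3 + (h + 1)*(h - 79) = -3 + (1 + h)*(-79 + h))
-I(-274 - 226) = -(-82 + (-274 - 226)² - 78*(-274 - 226)) = -(-82 + (-500)² - 78*(-500)) = -(-82 + 250000 + 39000) = -1*288918 = -288918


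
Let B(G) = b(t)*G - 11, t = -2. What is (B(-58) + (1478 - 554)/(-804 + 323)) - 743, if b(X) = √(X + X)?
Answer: -363598/481 - 116*I ≈ -755.92 - 116.0*I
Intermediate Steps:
b(X) = √2*√X (b(X) = √(2*X) = √2*√X)
B(G) = -11 + 2*I*G (B(G) = (√2*√(-2))*G - 11 = (√2*(I*√2))*G - 11 = (2*I)*G - 11 = 2*I*G - 11 = -11 + 2*I*G)
(B(-58) + (1478 - 554)/(-804 + 323)) - 743 = ((-11 + 2*I*(-58)) + (1478 - 554)/(-804 + 323)) - 743 = ((-11 - 116*I) + 924/(-481)) - 743 = ((-11 - 116*I) + 924*(-1/481)) - 743 = ((-11 - 116*I) - 924/481) - 743 = (-6215/481 - 116*I) - 743 = -363598/481 - 116*I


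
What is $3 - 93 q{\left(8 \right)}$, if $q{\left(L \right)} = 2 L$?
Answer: $-1485$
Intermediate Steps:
$3 - 93 q{\left(8 \right)} = 3 - 93 \cdot 2 \cdot 8 = 3 - 1488 = -1485$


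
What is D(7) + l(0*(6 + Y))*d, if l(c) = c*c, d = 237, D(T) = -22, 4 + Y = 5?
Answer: -22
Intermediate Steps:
Y = 1 (Y = -4 + 5 = 1)
l(c) = c²
D(7) + l(0*(6 + Y))*d = -22 + (0*(6 + 1))²*237 = -22 + (0*7)²*237 = -22 + 0²*237 = -22 + 0*237 = -22 + 0 = -22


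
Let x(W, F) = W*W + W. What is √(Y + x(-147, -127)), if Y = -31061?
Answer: I*√9599 ≈ 97.974*I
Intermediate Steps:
x(W, F) = W + W² (x(W, F) = W² + W = W + W²)
√(Y + x(-147, -127)) = √(-31061 - 147*(1 - 147)) = √(-31061 - 147*(-146)) = √(-31061 + 21462) = √(-9599) = I*√9599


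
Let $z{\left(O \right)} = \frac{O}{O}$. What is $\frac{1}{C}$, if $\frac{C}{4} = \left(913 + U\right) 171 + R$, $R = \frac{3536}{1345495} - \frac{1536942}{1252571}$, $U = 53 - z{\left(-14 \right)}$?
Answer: $\frac{1685328017645}{1112409357252017764} \approx 1.515 \cdot 10^{-6}$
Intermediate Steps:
$z{\left(O \right)} = 1$
$U = 52$ ($U = 53 - 1 = 52$)
$R = - \frac{2063518685234}{1685328017645}$ ($R = 3536 \cdot \frac{1}{1345495} - \frac{1536942}{1252571} = \frac{3536}{1345495} - \frac{1536942}{1252571} = - \frac{2063518685234}{1685328017645} \approx -1.2244$)
$C = \frac{1112409357252017764}{1685328017645}$ ($C = 4 \left(\left(913 + 52\right) 171 - \frac{2063518685234}{1685328017645}\right) = 4 \left(965 \cdot 171 - \frac{2063518685234}{1685328017645}\right) = 4 \left(165015 - \frac{2063518685234}{1685328017645}\right) = 4 \cdot \frac{278102339313004441}{1685328017645} = \frac{1112409357252017764}{1685328017645} \approx 6.6006 \cdot 10^{5}$)
$\frac{1}{C} = \frac{1}{\frac{1112409357252017764}{1685328017645}} = \frac{1685328017645}{1112409357252017764}$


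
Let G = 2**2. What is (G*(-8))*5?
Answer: -160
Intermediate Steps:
G = 4
(G*(-8))*5 = (4*(-8))*5 = -32*5 = -160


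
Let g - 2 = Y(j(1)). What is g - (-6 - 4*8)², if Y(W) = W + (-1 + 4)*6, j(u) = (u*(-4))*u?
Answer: -1428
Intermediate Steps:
j(u) = -4*u² (j(u) = (-4*u)*u = -4*u²)
Y(W) = 18 + W (Y(W) = W + 3*6 = W + 18 = 18 + W)
g = 16 (g = 2 + (18 - 4*1²) = 2 + (18 - 4*1) = 2 + (18 - 4) = 2 + 14 = 16)
g - (-6 - 4*8)² = 16 - (-6 - 4*8)² = 16 - (-6 - 32)² = 16 - 1*(-38)² = 16 - 1*1444 = 16 - 1444 = -1428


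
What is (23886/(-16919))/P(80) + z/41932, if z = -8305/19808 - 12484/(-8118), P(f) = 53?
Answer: -80447686085433857/3023122988772044928 ≈ -0.026611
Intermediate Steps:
z = 89931541/80400672 (z = -8305*1/19808 - 12484*(-1/8118) = -8305/19808 + 6242/4059 = 89931541/80400672 ≈ 1.1185)
(23886/(-16919))/P(80) + z/41932 = (23886/(-16919))/53 + (89931541/80400672)/41932 = (23886*(-1/16919))*(1/53) + (89931541/80400672)*(1/41932) = -23886/16919*1/53 + 89931541/3371360978304 = -23886/896707 + 89931541/3371360978304 = -80447686085433857/3023122988772044928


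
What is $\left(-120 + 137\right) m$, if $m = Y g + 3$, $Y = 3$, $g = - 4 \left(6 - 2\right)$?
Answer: $-765$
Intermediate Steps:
$g = -16$ ($g = \left(-4\right) 4 = -16$)
$m = -45$ ($m = 3 \left(-16\right) + 3 = -48 + 3 = -45$)
$\left(-120 + 137\right) m = \left(-120 + 137\right) \left(-45\right) = 17 \left(-45\right) = -765$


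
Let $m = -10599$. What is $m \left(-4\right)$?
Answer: $42396$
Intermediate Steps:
$m \left(-4\right) = \left(-10599\right) \left(-4\right) = 42396$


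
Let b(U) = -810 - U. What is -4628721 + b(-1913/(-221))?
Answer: -1023128264/221 ≈ -4.6295e+6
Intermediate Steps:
-4628721 + b(-1913/(-221)) = -4628721 + (-810 - (-1913)/(-221)) = -4628721 + (-810 - (-1913)*(-1)/221) = -4628721 + (-810 - 1*1913/221) = -4628721 + (-810 - 1913/221) = -4628721 - 180923/221 = -1023128264/221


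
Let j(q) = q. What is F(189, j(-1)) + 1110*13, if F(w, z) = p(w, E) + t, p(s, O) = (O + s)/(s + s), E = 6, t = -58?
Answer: 1810937/126 ≈ 14373.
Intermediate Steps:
p(s, O) = (O + s)/(2*s) (p(s, O) = (O + s)/((2*s)) = (O + s)*(1/(2*s)) = (O + s)/(2*s))
F(w, z) = -58 + (6 + w)/(2*w) (F(w, z) = (6 + w)/(2*w) - 58 = -58 + (6 + w)/(2*w))
F(189, j(-1)) + 1110*13 = (-115/2 + 3/189) + 1110*13 = (-115/2 + 3*(1/189)) + 14430 = (-115/2 + 1/63) + 14430 = -7243/126 + 14430 = 1810937/126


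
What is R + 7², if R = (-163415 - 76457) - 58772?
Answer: -298595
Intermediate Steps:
R = -298644 (R = -239872 - 58772 = -298644)
R + 7² = -298644 + 7² = -298644 + 49 = -298595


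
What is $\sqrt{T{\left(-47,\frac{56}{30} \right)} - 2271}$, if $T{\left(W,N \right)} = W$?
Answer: $i \sqrt{2318} \approx 48.146 i$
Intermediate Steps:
$\sqrt{T{\left(-47,\frac{56}{30} \right)} - 2271} = \sqrt{-47 - 2271} = \sqrt{-2318} = i \sqrt{2318}$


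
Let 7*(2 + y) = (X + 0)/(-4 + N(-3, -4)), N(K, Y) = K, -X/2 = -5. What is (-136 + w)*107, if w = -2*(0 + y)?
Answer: -689936/49 ≈ -14080.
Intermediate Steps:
X = 10 (X = -2*(-5) = 10)
y = -108/49 (y = -2 + ((10 + 0)/(-4 - 3))/7 = -2 + (10/(-7))/7 = -2 + (10*(-⅐))/7 = -2 + (⅐)*(-10/7) = -2 - 10/49 = -108/49 ≈ -2.2041)
w = 216/49 (w = -2*(0 - 108/49) = -2*(-108/49) = 216/49 ≈ 4.4082)
(-136 + w)*107 = (-136 + 216/49)*107 = -6448/49*107 = -689936/49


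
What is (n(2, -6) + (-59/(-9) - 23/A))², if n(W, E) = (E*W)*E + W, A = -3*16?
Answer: 136165561/20736 ≈ 6566.6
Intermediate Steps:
A = -48
n(W, E) = W + W*E² (n(W, E) = W*E² + W = W + W*E²)
(n(2, -6) + (-59/(-9) - 23/A))² = (2*(1 + (-6)²) + (-59/(-9) - 23/(-48)))² = (2*(1 + 36) + (-59*(-⅑) - 23*(-1/48)))² = (2*37 + (59/9 + 23/48))² = (74 + 1013/144)² = (11669/144)² = 136165561/20736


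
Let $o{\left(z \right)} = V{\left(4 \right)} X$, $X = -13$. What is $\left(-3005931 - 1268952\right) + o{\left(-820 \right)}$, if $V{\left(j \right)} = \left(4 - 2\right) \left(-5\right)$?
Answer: $-4274753$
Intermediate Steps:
$V{\left(j \right)} = -10$ ($V{\left(j \right)} = 2 \left(-5\right) = -10$)
$o{\left(z \right)} = 130$ ($o{\left(z \right)} = \left(-10\right) \left(-13\right) = 130$)
$\left(-3005931 - 1268952\right) + o{\left(-820 \right)} = \left(-3005931 - 1268952\right) + 130 = -4274883 + 130 = -4274753$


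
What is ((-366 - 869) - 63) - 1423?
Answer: -2721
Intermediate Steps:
((-366 - 869) - 63) - 1423 = (-1235 - 63) - 1423 = -1298 - 1423 = -2721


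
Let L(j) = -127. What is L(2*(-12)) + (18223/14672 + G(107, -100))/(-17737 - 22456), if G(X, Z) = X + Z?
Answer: -74893506319/589711696 ≈ -127.00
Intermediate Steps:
L(2*(-12)) + (18223/14672 + G(107, -100))/(-17737 - 22456) = -127 + (18223/14672 + (107 - 100))/(-17737 - 22456) = -127 + (18223*(1/14672) + 7)/(-40193) = -127 + (18223/14672 + 7)*(-1/40193) = -127 + (120927/14672)*(-1/40193) = -127 - 120927/589711696 = -74893506319/589711696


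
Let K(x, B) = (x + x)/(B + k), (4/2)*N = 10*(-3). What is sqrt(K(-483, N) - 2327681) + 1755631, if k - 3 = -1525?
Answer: 1755631 + I*sqrt(5498839951547)/1537 ≈ 1.7556e+6 + 1525.7*I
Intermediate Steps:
k = -1522 (k = 3 - 1525 = -1522)
N = -15 (N = (10*(-3))/2 = (1/2)*(-30) = -15)
K(x, B) = 2*x/(-1522 + B) (K(x, B) = (x + x)/(B - 1522) = (2*x)/(-1522 + B) = 2*x/(-1522 + B))
sqrt(K(-483, N) - 2327681) + 1755631 = sqrt(2*(-483)/(-1522 - 15) - 2327681) + 1755631 = sqrt(2*(-483)/(-1537) - 2327681) + 1755631 = sqrt(2*(-483)*(-1/1537) - 2327681) + 1755631 = sqrt(966/1537 - 2327681) + 1755631 = sqrt(-3577644731/1537) + 1755631 = I*sqrt(5498839951547)/1537 + 1755631 = 1755631 + I*sqrt(5498839951547)/1537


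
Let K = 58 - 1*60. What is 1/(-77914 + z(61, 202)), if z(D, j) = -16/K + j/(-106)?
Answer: -53/4129119 ≈ -1.2836e-5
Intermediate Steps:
K = -2 (K = 58 - 60 = -2)
z(D, j) = 8 - j/106 (z(D, j) = -16/(-2) + j/(-106) = -16*(-½) + j*(-1/106) = 8 - j/106)
1/(-77914 + z(61, 202)) = 1/(-77914 + (8 - 1/106*202)) = 1/(-77914 + (8 - 101/53)) = 1/(-77914 + 323/53) = 1/(-4129119/53) = -53/4129119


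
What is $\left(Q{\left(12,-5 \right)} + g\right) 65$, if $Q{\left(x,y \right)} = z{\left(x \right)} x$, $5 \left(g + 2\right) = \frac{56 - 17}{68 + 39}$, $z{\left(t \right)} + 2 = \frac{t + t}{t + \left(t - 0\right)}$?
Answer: $- \frac{96863}{107} \approx -905.26$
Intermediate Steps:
$z{\left(t \right)} = -1$ ($z{\left(t \right)} = -2 + \frac{t + t}{t + \left(t - 0\right)} = -2 + \frac{2 t}{t + \left(t + 0\right)} = -2 + \frac{2 t}{t + t} = -2 + \frac{2 t}{2 t} = -2 + 2 t \frac{1}{2 t} = -2 + 1 = -1$)
$g = - \frac{1031}{535}$ ($g = -2 + \frac{\left(56 - 17\right) \frac{1}{68 + 39}}{5} = -2 + \frac{39 \cdot \frac{1}{107}}{5} = -2 + \frac{1}{5} \cdot \frac{39}{107} = -2 + \frac{39}{535} = - \frac{1031}{535} \approx -1.9271$)
$Q{\left(x,y \right)} = - x$
$\left(Q{\left(12,-5 \right)} + g\right) 65 = \left(\left(-1\right) 12 - \frac{1031}{535}\right) 65 = \left(-12 - \frac{1031}{535}\right) 65 = \left(- \frac{7451}{535}\right) 65 = - \frac{96863}{107}$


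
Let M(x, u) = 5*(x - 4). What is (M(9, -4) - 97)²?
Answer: 5184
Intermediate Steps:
M(x, u) = -20 + 5*x (M(x, u) = 5*(-4 + x) = -20 + 5*x)
(M(9, -4) - 97)² = ((-20 + 5*9) - 97)² = ((-20 + 45) - 97)² = (25 - 97)² = (-72)² = 5184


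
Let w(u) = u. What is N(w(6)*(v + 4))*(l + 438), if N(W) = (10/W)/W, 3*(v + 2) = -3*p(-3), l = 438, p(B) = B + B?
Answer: 365/96 ≈ 3.8021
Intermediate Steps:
p(B) = 2*B
v = 4 (v = -2 + (-6*(-3))/3 = -2 + (-3*(-6))/3 = -2 + (1/3)*18 = -2 + 6 = 4)
N(W) = 10/W**2
N(w(6)*(v + 4))*(l + 438) = (10/(6*(4 + 4))**2)*(438 + 438) = (10/(6*8)**2)*876 = (10/48**2)*876 = (10*(1/2304))*876 = (5/1152)*876 = 365/96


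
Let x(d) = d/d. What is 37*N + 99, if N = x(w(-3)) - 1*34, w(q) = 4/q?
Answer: -1122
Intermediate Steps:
x(d) = 1
N = -33 (N = 1 - 1*34 = 1 - 34 = -33)
37*N + 99 = 37*(-33) + 99 = -1221 + 99 = -1122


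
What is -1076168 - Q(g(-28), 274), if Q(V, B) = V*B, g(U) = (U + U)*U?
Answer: -1505800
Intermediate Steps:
g(U) = 2*U² (g(U) = (2*U)*U = 2*U²)
Q(V, B) = B*V
-1076168 - Q(g(-28), 274) = -1076168 - 274*2*(-28)² = -1076168 - 274*2*784 = -1076168 - 274*1568 = -1076168 - 1*429632 = -1076168 - 429632 = -1505800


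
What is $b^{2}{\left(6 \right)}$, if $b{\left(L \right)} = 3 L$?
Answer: $324$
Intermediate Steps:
$b^{2}{\left(6 \right)} = \left(3 \cdot 6\right)^{2} = 18^{2} = 324$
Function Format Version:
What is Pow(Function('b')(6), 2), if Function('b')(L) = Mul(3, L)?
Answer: 324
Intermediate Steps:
Pow(Function('b')(6), 2) = Pow(Mul(3, 6), 2) = Pow(18, 2) = 324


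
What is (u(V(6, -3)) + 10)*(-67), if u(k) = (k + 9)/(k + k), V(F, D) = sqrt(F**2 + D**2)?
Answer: -1407/2 - 201*sqrt(5)/10 ≈ -748.45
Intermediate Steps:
V(F, D) = sqrt(D**2 + F**2)
u(k) = (9 + k)/(2*k) (u(k) = (9 + k)/((2*k)) = (9 + k)*(1/(2*k)) = (9 + k)/(2*k))
(u(V(6, -3)) + 10)*(-67) = ((9 + sqrt((-3)**2 + 6**2))/(2*(sqrt((-3)**2 + 6**2))) + 10)*(-67) = ((9 + sqrt(9 + 36))/(2*(sqrt(9 + 36))) + 10)*(-67) = ((9 + sqrt(45))/(2*(sqrt(45))) + 10)*(-67) = ((9 + 3*sqrt(5))/(2*((3*sqrt(5)))) + 10)*(-67) = ((sqrt(5)/15)*(9 + 3*sqrt(5))/2 + 10)*(-67) = (sqrt(5)*(9 + 3*sqrt(5))/30 + 10)*(-67) = (10 + sqrt(5)*(9 + 3*sqrt(5))/30)*(-67) = -670 - 67*sqrt(5)*(9 + 3*sqrt(5))/30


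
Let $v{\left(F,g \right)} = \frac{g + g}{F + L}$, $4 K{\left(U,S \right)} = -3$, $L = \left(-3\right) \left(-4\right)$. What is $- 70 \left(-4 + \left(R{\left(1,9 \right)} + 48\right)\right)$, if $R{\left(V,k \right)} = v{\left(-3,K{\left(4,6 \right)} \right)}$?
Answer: $- \frac{9205}{3} \approx -3068.3$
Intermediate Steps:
$L = 12$
$K{\left(U,S \right)} = - \frac{3}{4}$ ($K{\left(U,S \right)} = \frac{1}{4} \left(-3\right) = - \frac{3}{4}$)
$v{\left(F,g \right)} = \frac{2 g}{12 + F}$ ($v{\left(F,g \right)} = \frac{g + g}{F + 12} = \frac{2 g}{12 + F}$)
$R{\left(V,k \right)} = - \frac{1}{6}$ ($R{\left(V,k \right)} = 2 \left(- \frac{3}{4}\right) \frac{1}{12 - 3} = 2 \left(- \frac{3}{4}\right) \frac{1}{9} = - \frac{1}{6}$)
$- 70 \left(-4 + \left(R{\left(1,9 \right)} + 48\right)\right) = - 70 \left(-4 + \left(- \frac{1}{6} + 48\right)\right) = - 70 \left(-4 + \frac{287}{6}\right) = \left(-70\right) \frac{263}{6} = - \frac{9205}{3}$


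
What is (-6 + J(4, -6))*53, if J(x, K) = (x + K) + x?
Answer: -212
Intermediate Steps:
J(x, K) = K + 2*x (J(x, K) = (K + x) + x = K + 2*x)
(-6 + J(4, -6))*53 = (-6 + (-6 + 2*4))*53 = (-6 + (-6 + 8))*53 = (-6 + 2)*53 = -4*53 = -212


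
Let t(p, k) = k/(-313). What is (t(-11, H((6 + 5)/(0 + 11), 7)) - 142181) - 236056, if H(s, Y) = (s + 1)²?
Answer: -118388185/313 ≈ -3.7824e+5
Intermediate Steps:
H(s, Y) = (1 + s)²
t(p, k) = -k/313 (t(p, k) = k*(-1/313) = -k/313)
(t(-11, H((6 + 5)/(0 + 11), 7)) - 142181) - 236056 = (-(1 + (6 + 5)/(0 + 11))²/313 - 142181) - 236056 = (-(1 + 11/11)²/313 - 142181) - 236056 = (-(1 + 11*(1/11))²/313 - 142181) - 236056 = (-(1 + 1)²/313 - 142181) - 236056 = (-1/313*2² - 142181) - 236056 = (-1/313*4 - 142181) - 236056 = (-4/313 - 142181) - 236056 = -44502657/313 - 236056 = -118388185/313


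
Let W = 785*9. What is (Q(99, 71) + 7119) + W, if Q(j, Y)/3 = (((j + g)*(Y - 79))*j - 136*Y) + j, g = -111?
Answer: 14025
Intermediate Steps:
Q(j, Y) = -408*Y + 3*j + 3*j*(-111 + j)*(-79 + Y) (Q(j, Y) = 3*((((j - 111)*(Y - 79))*j - 136*Y) + j) = 3*((((-111 + j)*(-79 + Y))*j - 136*Y) + j) = 3*((j*(-111 + j)*(-79 + Y) - 136*Y) + j) = 3*((-136*Y + j*(-111 + j)*(-79 + Y)) + j) = 3*(j - 136*Y + j*(-111 + j)*(-79 + Y)) = -408*Y + 3*j + 3*j*(-111 + j)*(-79 + Y))
W = 7065
(Q(99, 71) + 7119) + W = ((-408*71 - 237*99**2 + 26310*99 - 333*71*99 + 3*71*99**2) + 7119) + 7065 = ((-28968 - 237*9801 + 2604690 - 2340657 + 3*71*9801) + 7119) + 7065 = ((-28968 - 2322837 + 2604690 - 2340657 + 2087613) + 7119) + 7065 = (-159 + 7119) + 7065 = 6960 + 7065 = 14025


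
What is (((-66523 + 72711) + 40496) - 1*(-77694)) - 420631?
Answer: -296253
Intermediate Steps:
(((-66523 + 72711) + 40496) - 1*(-77694)) - 420631 = ((6188 + 40496) + 77694) - 420631 = (46684 + 77694) - 420631 = 124378 - 420631 = -296253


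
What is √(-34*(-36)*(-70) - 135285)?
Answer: I*√220965 ≈ 470.07*I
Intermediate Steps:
√(-34*(-36)*(-70) - 135285) = √(1224*(-70) - 135285) = √(-85680 - 135285) = √(-220965) = I*√220965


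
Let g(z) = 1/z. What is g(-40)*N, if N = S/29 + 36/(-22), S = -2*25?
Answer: 134/1595 ≈ 0.084013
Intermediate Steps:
S = -50
N = -1072/319 (N = -50/29 + 36/(-22) = -50*1/29 + 36*(-1/22) = -50/29 - 18/11 = -1072/319 ≈ -3.3605)
g(-40)*N = -1072/319/(-40) = -1/40*(-1072/319) = 134/1595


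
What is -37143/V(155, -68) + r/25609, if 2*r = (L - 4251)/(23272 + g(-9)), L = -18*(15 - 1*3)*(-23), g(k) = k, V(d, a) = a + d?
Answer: -14751767518461/34553045686 ≈ -426.93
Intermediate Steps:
L = 4968 (L = -18*(15 - 3)*(-23) = -18*12*(-23) = -216*(-23) = 4968)
r = 717/46526 (r = ((4968 - 4251)/(23272 - 9))/2 = (717/23263)/2 = (717*(1/23263))/2 = (½)*(717/23263) = 717/46526 ≈ 0.015411)
-37143/V(155, -68) + r/25609 = -37143/(-68 + 155) + (717/46526)/25609 = -37143/87 + (717/46526)*(1/25609) = -37143*1/87 + 717/1191484334 = -12381/29 + 717/1191484334 = -14751767518461/34553045686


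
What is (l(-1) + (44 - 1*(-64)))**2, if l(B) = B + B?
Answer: 11236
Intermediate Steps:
l(B) = 2*B
(l(-1) + (44 - 1*(-64)))**2 = (2*(-1) + (44 - 1*(-64)))**2 = (-2 + (44 + 64))**2 = (-2 + 108)**2 = 106**2 = 11236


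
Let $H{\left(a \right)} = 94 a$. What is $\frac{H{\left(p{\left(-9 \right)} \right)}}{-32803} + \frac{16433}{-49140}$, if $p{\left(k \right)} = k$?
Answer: $- \frac{497479259}{1611939420} \approx -0.30862$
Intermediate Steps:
$\frac{H{\left(p{\left(-9 \right)} \right)}}{-32803} + \frac{16433}{-49140} = \frac{94 \left(-9\right)}{-32803} + \frac{16433}{-49140} = \left(-846\right) \left(- \frac{1}{32803}\right) + 16433 \left(- \frac{1}{49140}\right) = \frac{846}{32803} - \frac{16433}{49140} = - \frac{497479259}{1611939420}$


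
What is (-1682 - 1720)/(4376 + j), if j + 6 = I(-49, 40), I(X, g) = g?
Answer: -27/35 ≈ -0.77143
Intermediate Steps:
j = 34 (j = -6 + 40 = 34)
(-1682 - 1720)/(4376 + j) = (-1682 - 1720)/(4376 + 34) = -3402/4410 = -3402*1/4410 = -27/35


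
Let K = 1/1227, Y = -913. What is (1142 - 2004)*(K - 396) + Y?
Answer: 417717791/1227 ≈ 3.4044e+5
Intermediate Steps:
K = 1/1227 ≈ 0.00081500
(1142 - 2004)*(K - 396) + Y = (1142 - 2004)*(1/1227 - 396) - 913 = -862*(-485891/1227) - 913 = 418838042/1227 - 913 = 417717791/1227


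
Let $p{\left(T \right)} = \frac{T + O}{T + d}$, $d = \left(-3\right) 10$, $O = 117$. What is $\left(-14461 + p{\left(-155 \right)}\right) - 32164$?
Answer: $- \frac{8625587}{185} \approx -46625.0$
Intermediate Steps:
$d = -30$
$p{\left(T \right)} = \frac{117 + T}{-30 + T}$ ($p{\left(T \right)} = \frac{T + 117}{T - 30} = \frac{117 + T}{-30 + T}$)
$\left(-14461 + p{\left(-155 \right)}\right) - 32164 = \left(-14461 + \frac{117 - 155}{-30 - 155}\right) - 32164 = \left(-14461 + \frac{1}{-185} \left(-38\right)\right) - 32164 = \left(-14461 - - \frac{38}{185}\right) - 32164 = \left(-14461 + \frac{38}{185}\right) - 32164 = - \frac{2675247}{185} - 32164 = - \frac{8625587}{185}$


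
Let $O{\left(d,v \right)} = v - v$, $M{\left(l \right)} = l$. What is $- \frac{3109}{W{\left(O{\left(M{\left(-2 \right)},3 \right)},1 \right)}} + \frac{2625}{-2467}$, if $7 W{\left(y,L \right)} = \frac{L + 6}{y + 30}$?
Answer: $- \frac{230099715}{2467} \approx -93271.0$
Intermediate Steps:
$O{\left(d,v \right)} = 0$
$W{\left(y,L \right)} = \frac{6 + L}{7 \left(30 + y\right)}$ ($W{\left(y,L \right)} = \frac{\left(L + 6\right) \frac{1}{y + 30}}{7} = \frac{\left(6 + L\right) \frac{1}{30 + y}}{7} = \frac{\frac{1}{30 + y} \left(6 + L\right)}{7} = \frac{6 + L}{7 \left(30 + y\right)}$)
$- \frac{3109}{W{\left(O{\left(M{\left(-2 \right)},3 \right)},1 \right)}} + \frac{2625}{-2467} = - \frac{3109}{\frac{1}{7} \frac{1}{30 + 0} \left(6 + 1\right)} + \frac{2625}{-2467} = - \frac{3109}{\frac{1}{7} \cdot \frac{1}{30} \cdot 7} + 2625 \left(- \frac{1}{2467}\right) = - \frac{3109}{\frac{1}{7} \cdot \frac{1}{30} \cdot 7} - \frac{2625}{2467} = - 3109 \frac{1}{\frac{1}{30}} - \frac{2625}{2467} = \left(-3109\right) 30 - \frac{2625}{2467} = -93270 - \frac{2625}{2467} = - \frac{230099715}{2467}$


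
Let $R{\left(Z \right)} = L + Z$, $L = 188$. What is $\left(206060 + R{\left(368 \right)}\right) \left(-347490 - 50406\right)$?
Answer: $-82211679936$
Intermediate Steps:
$R{\left(Z \right)} = 188 + Z$
$\left(206060 + R{\left(368 \right)}\right) \left(-347490 - 50406\right) = \left(206060 + \left(188 + 368\right)\right) \left(-347490 - 50406\right) = \left(206060 + 556\right) \left(-397896\right) = 206616 \left(-397896\right) = -82211679936$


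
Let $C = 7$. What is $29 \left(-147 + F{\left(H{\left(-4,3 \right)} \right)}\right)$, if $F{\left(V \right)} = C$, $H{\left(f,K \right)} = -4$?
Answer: $-4060$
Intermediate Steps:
$F{\left(V \right)} = 7$
$29 \left(-147 + F{\left(H{\left(-4,3 \right)} \right)}\right) = 29 \left(-147 + 7\right) = 29 \left(-140\right) = -4060$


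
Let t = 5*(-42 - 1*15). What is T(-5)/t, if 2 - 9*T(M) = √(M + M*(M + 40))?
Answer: -2/2565 + 2*I*√5/855 ≈ -0.00077973 + 0.0052306*I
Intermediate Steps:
T(M) = 2/9 - √(M + M*(40 + M))/9 (T(M) = 2/9 - √(M + M*(M + 40))/9 = 2/9 - √(M + M*(40 + M))/9)
t = -285 (t = 5*(-42 - 15) = 5*(-57) = -285)
T(-5)/t = (2/9 - I*√5*√(41 - 5)/9)/(-285) = (2/9 - 6*I*√5/9)*(-1/285) = (2/9 - 2*I*√5/3)*(-1/285) = -2/2565 + 2*I*√5/855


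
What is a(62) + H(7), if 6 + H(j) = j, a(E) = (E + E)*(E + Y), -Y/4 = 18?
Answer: -1239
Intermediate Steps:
Y = -72 (Y = -4*18 = -72)
a(E) = 2*E*(-72 + E) (a(E) = (E + E)*(E - 72) = (2*E)*(-72 + E) = 2*E*(-72 + E))
H(j) = -6 + j
a(62) + H(7) = 2*62*(-72 + 62) + (-6 + 7) = 2*62*(-10) + 1 = -1240 + 1 = -1239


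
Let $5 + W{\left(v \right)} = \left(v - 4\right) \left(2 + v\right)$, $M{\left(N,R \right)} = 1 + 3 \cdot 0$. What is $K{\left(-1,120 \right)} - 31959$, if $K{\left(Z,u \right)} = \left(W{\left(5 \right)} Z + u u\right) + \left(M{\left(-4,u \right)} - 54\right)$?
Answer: $-17614$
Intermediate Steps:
$M{\left(N,R \right)} = 1$ ($M{\left(N,R \right)} = 1 + 0 = 1$)
$W{\left(v \right)} = -5 + \left(-4 + v\right) \left(2 + v\right)$ ($W{\left(v \right)} = -5 + \left(v - 4\right) \left(2 + v\right) = -5 + \left(-4 + v\right) \left(2 + v\right)$)
$K{\left(Z,u \right)} = -53 + u^{2} + 2 Z$ ($K{\left(Z,u \right)} = \left(\left(-13 + 5^{2} - 10\right) Z + u u\right) + \left(1 - 54\right) = \left(\left(-13 + 25 - 10\right) Z + u^{2}\right) + \left(1 - 54\right) = \left(2 Z + u^{2}\right) - 53 = \left(u^{2} + 2 Z\right) - 53 = -53 + u^{2} + 2 Z$)
$K{\left(-1,120 \right)} - 31959 = \left(-53 + 120^{2} + 2 \left(-1\right)\right) - 31959 = \left(-53 + 14400 - 2\right) - 31959 = 14345 - 31959 = -17614$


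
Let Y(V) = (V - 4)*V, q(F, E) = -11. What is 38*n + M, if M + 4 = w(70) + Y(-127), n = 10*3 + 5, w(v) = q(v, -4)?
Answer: 17952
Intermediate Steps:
w(v) = -11
n = 35 (n = 30 + 5 = 35)
Y(V) = V*(-4 + V) (Y(V) = (-4 + V)*V = V*(-4 + V))
M = 16622 (M = -4 + (-11 - 127*(-4 - 127)) = -4 + (-11 - 127*(-131)) = -4 + (-11 + 16637) = -4 + 16626 = 16622)
38*n + M = 38*35 + 16622 = 1330 + 16622 = 17952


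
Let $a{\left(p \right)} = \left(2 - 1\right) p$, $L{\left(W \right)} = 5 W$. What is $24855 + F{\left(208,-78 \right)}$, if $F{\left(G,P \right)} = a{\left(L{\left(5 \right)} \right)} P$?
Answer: $22905$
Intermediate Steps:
$a{\left(p \right)} = p$ ($a{\left(p \right)} = 1 p = p$)
$F{\left(G,P \right)} = 25 P$ ($F{\left(G,P \right)} = 5 \cdot 5 P = 25 P$)
$24855 + F{\left(208,-78 \right)} = 24855 + 25 \left(-78\right) = 24855 - 1950 = 22905$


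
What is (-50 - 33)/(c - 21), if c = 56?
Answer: -83/35 ≈ -2.3714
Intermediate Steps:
(-50 - 33)/(c - 21) = (-50 - 33)/(56 - 21) = -83/35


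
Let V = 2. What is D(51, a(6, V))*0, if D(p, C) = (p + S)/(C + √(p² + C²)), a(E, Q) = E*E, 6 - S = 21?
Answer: 0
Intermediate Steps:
S = -15 (S = 6 - 1*21 = 6 - 21 = -15)
a(E, Q) = E²
D(p, C) = (-15 + p)/(C + √(C² + p²)) (D(p, C) = (p - 15)/(C + √(p² + C²)) = (-15 + p)/(C + √(C² + p²)))
D(51, a(6, V))*0 = ((-15 + 51)/(6² + √((6²)² + 51²)))*0 = (36/(36 + √(36² + 2601)))*0 = (36/(36 + √(1296 + 2601)))*0 = (36/(36 + √3897))*0 = (36/(36 + 3*√433))*0 = 0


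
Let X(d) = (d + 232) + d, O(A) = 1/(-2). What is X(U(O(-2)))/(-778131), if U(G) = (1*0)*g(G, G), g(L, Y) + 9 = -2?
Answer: -232/778131 ≈ -0.00029815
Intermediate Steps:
g(L, Y) = -11 (g(L, Y) = -9 - 2 = -11)
O(A) = -½
U(G) = 0 (U(G) = (1*0)*(-11) = 0*(-11) = 0)
X(d) = 232 + 2*d (X(d) = (232 + d) + d = 232 + 2*d)
X(U(O(-2)))/(-778131) = (232 + 2*0)/(-778131) = (232 + 0)*(-1/778131) = 232*(-1/778131) = -232/778131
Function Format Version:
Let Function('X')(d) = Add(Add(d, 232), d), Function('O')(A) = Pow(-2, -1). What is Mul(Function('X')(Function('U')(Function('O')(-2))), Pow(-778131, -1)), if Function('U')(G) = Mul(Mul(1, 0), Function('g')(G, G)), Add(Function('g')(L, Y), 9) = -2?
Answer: Rational(-232, 778131) ≈ -0.00029815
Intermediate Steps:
Function('g')(L, Y) = -11 (Function('g')(L, Y) = Add(-9, -2) = -11)
Function('O')(A) = Rational(-1, 2)
Function('U')(G) = 0 (Function('U')(G) = Mul(Mul(1, 0), -11) = Mul(0, -11) = 0)
Function('X')(d) = Add(232, Mul(2, d)) (Function('X')(d) = Add(Add(232, d), d) = Add(232, Mul(2, d)))
Mul(Function('X')(Function('U')(Function('O')(-2))), Pow(-778131, -1)) = Mul(Add(232, Mul(2, 0)), Pow(-778131, -1)) = Mul(Add(232, 0), Rational(-1, 778131)) = Mul(232, Rational(-1, 778131)) = Rational(-232, 778131)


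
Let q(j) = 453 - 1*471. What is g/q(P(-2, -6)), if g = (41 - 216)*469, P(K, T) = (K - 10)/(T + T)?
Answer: 82075/18 ≈ 4559.7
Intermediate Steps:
P(K, T) = (-10 + K)/(2*T) (P(K, T) = (-10 + K)/((2*T)) = (-10 + K)*(1/(2*T)) = (-10 + K)/(2*T))
g = -82075 (g = -175*469 = -82075)
q(j) = -18 (q(j) = 453 - 471 = -18)
g/q(P(-2, -6)) = -82075/(-18) = -82075*(-1/18) = 82075/18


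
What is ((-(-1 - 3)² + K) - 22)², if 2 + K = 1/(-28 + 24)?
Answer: 25921/16 ≈ 1620.1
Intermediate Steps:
K = -9/4 (K = -2 + 1/(-28 + 24) = -2 + 1/(-4) = -2 - ¼ = -9/4 ≈ -2.2500)
((-(-1 - 3)² + K) - 22)² = ((-(-1 - 3)² - 9/4) - 22)² = ((-1*(-4)² - 9/4) - 22)² = ((-1*16 - 9/4) - 22)² = ((-16 - 9/4) - 22)² = (-73/4 - 22)² = (-161/4)² = 25921/16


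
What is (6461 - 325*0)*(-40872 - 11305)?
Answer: -337115597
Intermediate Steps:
(6461 - 325*0)*(-40872 - 11305) = (6461 + 0)*(-52177) = 6461*(-52177) = -337115597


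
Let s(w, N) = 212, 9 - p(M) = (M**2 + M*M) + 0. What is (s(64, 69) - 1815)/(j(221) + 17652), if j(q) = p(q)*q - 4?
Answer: 229/3081155 ≈ 7.4323e-5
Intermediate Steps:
p(M) = 9 - 2*M**2 (p(M) = 9 - ((M**2 + M*M) + 0) = 9 - ((M**2 + M**2) + 0) = 9 - (2*M**2 + 0) = 9 - 2*M**2)
j(q) = -4 + q*(9 - 2*q**2) (j(q) = (9 - 2*q**2)*q - 4 = q*(9 - 2*q**2) - 4 = -4 + q*(9 - 2*q**2))
(s(64, 69) - 1815)/(j(221) + 17652) = (212 - 1815)/((-4 - 2*221**3 + 9*221) + 17652) = -1603/((-4 - 2*10793861 + 1989) + 17652) = -1603/((-4 - 21587722 + 1989) + 17652) = -1603/(-21585737 + 17652) = -1603/(-21568085) = -1603*(-1/21568085) = 229/3081155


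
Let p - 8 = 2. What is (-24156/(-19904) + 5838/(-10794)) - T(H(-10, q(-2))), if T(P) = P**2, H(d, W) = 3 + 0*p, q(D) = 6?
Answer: -10649129/1278832 ≈ -8.3272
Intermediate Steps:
p = 10 (p = 8 + 2 = 10)
H(d, W) = 3 (H(d, W) = 3 + 0*10 = 3 + 0 = 3)
(-24156/(-19904) + 5838/(-10794)) - T(H(-10, q(-2))) = (-24156/(-19904) + 5838/(-10794)) - 1*3**2 = (-24156*(-1/19904) + 5838*(-1/10794)) - 1*9 = (6039/4976 - 139/257) - 9 = 860359/1278832 - 9 = -10649129/1278832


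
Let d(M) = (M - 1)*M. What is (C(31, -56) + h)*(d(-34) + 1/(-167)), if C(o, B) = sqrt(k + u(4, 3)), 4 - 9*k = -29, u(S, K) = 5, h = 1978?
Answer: 393085962/167 + 66243*sqrt(78)/167 ≈ 2.3573e+6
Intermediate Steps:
k = 11/3 (k = 4/9 - 1/9*(-29) = 4/9 + 29/9 = 11/3 ≈ 3.6667)
C(o, B) = sqrt(78)/3 (C(o, B) = sqrt(11/3 + 5) = sqrt(26/3) = sqrt(78)/3)
d(M) = M*(-1 + M) (d(M) = (-1 + M)*M = M*(-1 + M))
(C(31, -56) + h)*(d(-34) + 1/(-167)) = (sqrt(78)/3 + 1978)*(-34*(-1 - 34) + 1/(-167)) = (1978 + sqrt(78)/3)*(-34*(-35) - 1/167) = (1978 + sqrt(78)/3)*(1190 - 1/167) = (1978 + sqrt(78)/3)*(198729/167) = 393085962/167 + 66243*sqrt(78)/167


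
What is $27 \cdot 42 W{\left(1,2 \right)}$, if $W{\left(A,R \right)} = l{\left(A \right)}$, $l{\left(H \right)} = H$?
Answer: $1134$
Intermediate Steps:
$W{\left(A,R \right)} = A$
$27 \cdot 42 W{\left(1,2 \right)} = 27 \cdot 42 \cdot 1 = 1134 \cdot 1 = 1134$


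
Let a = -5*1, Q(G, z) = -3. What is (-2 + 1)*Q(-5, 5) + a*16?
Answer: -77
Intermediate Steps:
a = -5
(-2 + 1)*Q(-5, 5) + a*16 = (-2 + 1)*(-3) - 5*16 = -1*(-3) - 80 = 3 - 80 = -77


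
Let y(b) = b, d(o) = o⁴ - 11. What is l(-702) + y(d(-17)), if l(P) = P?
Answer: 82808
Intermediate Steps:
d(o) = -11 + o⁴
l(-702) + y(d(-17)) = -702 + (-11 + (-17)⁴) = -702 + (-11 + 83521) = -702 + 83510 = 82808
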